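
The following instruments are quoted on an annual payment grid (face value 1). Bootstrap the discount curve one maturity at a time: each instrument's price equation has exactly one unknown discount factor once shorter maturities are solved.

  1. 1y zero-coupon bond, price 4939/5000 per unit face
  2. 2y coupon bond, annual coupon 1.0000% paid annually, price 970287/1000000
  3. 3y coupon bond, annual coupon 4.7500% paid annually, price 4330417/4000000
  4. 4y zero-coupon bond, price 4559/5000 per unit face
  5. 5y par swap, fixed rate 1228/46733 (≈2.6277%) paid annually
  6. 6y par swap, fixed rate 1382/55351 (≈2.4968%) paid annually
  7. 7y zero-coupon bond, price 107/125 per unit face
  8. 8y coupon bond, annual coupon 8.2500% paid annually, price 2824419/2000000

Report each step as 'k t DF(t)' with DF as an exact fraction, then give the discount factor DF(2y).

1 1 4939/5000
2 2 9509/10000
3 3 591/625
4 4 4559/5000
5 5 2193/2500
6 6 4309/5000
7 7 107/125
8 8 327/400
DF(2y) = 9509/10000 ≈ 0.950900

step 1 [1y] zero: DF = P = 4939/5000 ≈ 0.987800
step 2 [2y] bond c/1=1/100: DF=(970287/1000000 − 1/100·(0.987800))/(1+1/100) = 9509/10000 ≈ 0.950900
step 3 [3y] bond c/1=19/400: DF=(4330417/4000000 − 19/400·(0.987800+0.950900))/(1+19/400) = 591/625 ≈ 0.945600
step 4 [4y] zero: DF = P = 4559/5000 ≈ 0.911800
step 5 [5y] swap r/1=1228/46733: DF=(1 − 1228/46733·(0.987800+0.950900+0.945600+0.911800))/(1+1228/46733) = 2193/2500 ≈ 0.877200
step 6 [6y] swap r/1=1382/55351: DF=(1 − 1382/55351·(0.987800+0.950900+0.945600+0.911800+0.877200))/(1+1382/55351) = 4309/5000 ≈ 0.861800
step 7 [7y] zero: DF = P = 107/125 ≈ 0.856000
step 8 [8y] bond c/1=33/400: DF=(2824419/2000000 − 33/400·(0.987800+0.950900+0.945600+0.911800+0.877200+0.861800+0.856000))/(1+33/400) = 327/400 ≈ 0.817500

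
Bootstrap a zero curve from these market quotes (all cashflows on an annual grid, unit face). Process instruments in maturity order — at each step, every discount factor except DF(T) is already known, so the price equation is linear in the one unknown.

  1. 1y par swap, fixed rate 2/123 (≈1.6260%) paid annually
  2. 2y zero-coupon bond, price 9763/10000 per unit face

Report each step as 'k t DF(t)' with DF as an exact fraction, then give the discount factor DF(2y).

1 1 123/125
2 2 9763/10000
DF(2y) = 9763/10000 ≈ 0.976300

step 1 [1y] swap r/1=2/123: DF=(1 − 2/123·(0))/(1+2/123) = 123/125 ≈ 0.984000
step 2 [2y] zero: DF = P = 9763/10000 ≈ 0.976300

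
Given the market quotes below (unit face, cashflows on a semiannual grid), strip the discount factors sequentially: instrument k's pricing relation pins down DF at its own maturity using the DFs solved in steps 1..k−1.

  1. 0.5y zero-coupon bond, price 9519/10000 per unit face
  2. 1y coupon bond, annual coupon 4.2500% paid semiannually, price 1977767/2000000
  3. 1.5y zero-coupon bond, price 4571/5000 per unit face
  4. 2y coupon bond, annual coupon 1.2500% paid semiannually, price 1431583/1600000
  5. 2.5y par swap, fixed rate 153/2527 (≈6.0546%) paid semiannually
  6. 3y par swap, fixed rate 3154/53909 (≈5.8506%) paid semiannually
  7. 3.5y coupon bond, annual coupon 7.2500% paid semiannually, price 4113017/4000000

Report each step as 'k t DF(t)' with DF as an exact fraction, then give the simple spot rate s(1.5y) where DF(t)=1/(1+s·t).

step 1 [0.5y] zero: DF = P = 9519/10000 ≈ 0.951900
step 2 [1y] bond c/2=17/800: DF=(1977767/2000000 − 17/800·(0.951900))/(1+17/800) = 1897/2000 ≈ 0.948500
step 3 [1.5y] zero: DF = P = 4571/5000 ≈ 0.914200
step 4 [2y] bond c/2=1/160: DF=(1431583/1600000 − 1/160·(0.951900+0.948500+0.914200))/(1+1/160) = 8717/10000 ≈ 0.871700
step 5 [2.5y] swap r/2=153/5054: DF=(1 − 153/5054·(0.951900+0.948500+0.914200+0.871700))/(1+153/5054) = 8623/10000 ≈ 0.862300
step 6 [3y] swap r/2=1577/53909: DF=(1 − 1577/53909·(0.951900+0.948500+0.914200+0.871700+0.862300))/(1+1577/53909) = 8423/10000 ≈ 0.842300
step 7 [3.5y] bond c/2=29/800: DF=(4113017/4000000 − 29/800·(0.951900+0.948500+0.914200+0.871700+0.862300+0.842300))/(1+29/800) = 8037/10000 ≈ 0.803700

1 1/2 9519/10000
2 1 1897/2000
3 3/2 4571/5000
4 2 8717/10000
5 5/2 8623/10000
6 3 8423/10000
7 7/2 8037/10000
s(1.5y) = (1/(4571/5000) − 1)/(3/2) = 286/4571 ≈ 6.2568%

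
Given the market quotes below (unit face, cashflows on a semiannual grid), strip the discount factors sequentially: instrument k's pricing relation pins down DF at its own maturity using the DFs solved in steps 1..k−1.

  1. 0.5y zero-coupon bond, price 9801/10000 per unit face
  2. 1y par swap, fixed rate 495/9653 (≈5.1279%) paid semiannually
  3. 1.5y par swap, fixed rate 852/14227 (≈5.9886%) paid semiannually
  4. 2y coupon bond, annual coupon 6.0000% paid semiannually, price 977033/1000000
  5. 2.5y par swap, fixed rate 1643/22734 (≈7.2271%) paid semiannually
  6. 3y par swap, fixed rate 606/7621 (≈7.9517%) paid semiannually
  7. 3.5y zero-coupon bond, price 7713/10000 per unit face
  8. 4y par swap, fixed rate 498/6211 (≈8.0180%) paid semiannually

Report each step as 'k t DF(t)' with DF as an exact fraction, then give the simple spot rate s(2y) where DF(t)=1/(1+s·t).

step 1 [0.5y] zero: DF = P = 9801/10000 ≈ 0.980100
step 2 [1y] swap r/2=495/19306: DF=(1 − 495/19306·(0.980100))/(1+495/19306) = 1901/2000 ≈ 0.950500
step 3 [1.5y] swap r/2=426/14227: DF=(1 − 426/14227·(0.980100+0.950500))/(1+426/14227) = 2287/2500 ≈ 0.914800
step 4 [2y] bond c/2=3/100: DF=(977033/1000000 − 3/100·(0.980100+0.950500+0.914800))/(1+3/100) = 8657/10000 ≈ 0.865700
step 5 [2.5y] swap r/2=1643/45468: DF=(1 − 1643/45468·(0.980100+0.950500+0.914800+0.865700))/(1+1643/45468) = 8357/10000 ≈ 0.835700
step 6 [3y] swap r/2=303/7621: DF=(1 − 303/7621·(0.980100+0.950500+0.914800+0.865700+0.835700))/(1+303/7621) = 7879/10000 ≈ 0.787900
step 7 [3.5y] zero: DF = P = 7713/10000 ≈ 0.771300
step 8 [4y] swap r/2=249/6211: DF=(1 − 249/6211·(0.980100+0.950500+0.914800+0.865700+0.835700+0.787900+0.771300))/(1+249/6211) = 7261/10000 ≈ 0.726100

1 1/2 9801/10000
2 1 1901/2000
3 3/2 2287/2500
4 2 8657/10000
5 5/2 8357/10000
6 3 7879/10000
7 7/2 7713/10000
8 4 7261/10000
s(2y) = (1/(8657/10000) − 1)/(2) = 1343/17314 ≈ 7.7567%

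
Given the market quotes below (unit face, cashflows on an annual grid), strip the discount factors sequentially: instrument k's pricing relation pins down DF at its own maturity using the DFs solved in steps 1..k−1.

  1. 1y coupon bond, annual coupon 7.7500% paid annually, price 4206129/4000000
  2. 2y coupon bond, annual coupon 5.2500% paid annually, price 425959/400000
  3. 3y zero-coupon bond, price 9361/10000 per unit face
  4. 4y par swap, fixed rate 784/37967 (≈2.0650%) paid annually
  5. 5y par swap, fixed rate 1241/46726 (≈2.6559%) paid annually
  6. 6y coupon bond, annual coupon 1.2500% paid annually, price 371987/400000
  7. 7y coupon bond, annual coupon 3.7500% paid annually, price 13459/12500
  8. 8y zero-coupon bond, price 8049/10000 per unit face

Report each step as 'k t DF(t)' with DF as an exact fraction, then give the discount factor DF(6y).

step 1 [1y] bond c/1=31/400: DF=(4206129/4000000 − 31/400·(0))/(1+31/400) = 9759/10000 ≈ 0.975900
step 2 [2y] bond c/1=21/400: DF=(425959/400000 − 21/400·(0.975900))/(1+21/400) = 9631/10000 ≈ 0.963100
step 3 [3y] zero: DF = P = 9361/10000 ≈ 0.936100
step 4 [4y] swap r/1=784/37967: DF=(1 − 784/37967·(0.975900+0.963100+0.936100))/(1+784/37967) = 576/625 ≈ 0.921600
step 5 [5y] swap r/1=1241/46726: DF=(1 − 1241/46726·(0.975900+0.963100+0.936100+0.921600))/(1+1241/46726) = 8759/10000 ≈ 0.875900
step 6 [6y] bond c/1=1/80: DF=(371987/400000 − 1/80·(0.975900+0.963100+0.936100+0.921600+0.875900))/(1+1/80) = 538/625 ≈ 0.860800
step 7 [7y] bond c/1=3/80: DF=(13459/12500 − 3/80·(0.975900+0.963100+0.936100+0.921600+0.875900+0.860800))/(1+3/80) = 4189/5000 ≈ 0.837800
step 8 [8y] zero: DF = P = 8049/10000 ≈ 0.804900

1 1 9759/10000
2 2 9631/10000
3 3 9361/10000
4 4 576/625
5 5 8759/10000
6 6 538/625
7 7 4189/5000
8 8 8049/10000
DF(6y) = 538/625 ≈ 0.860800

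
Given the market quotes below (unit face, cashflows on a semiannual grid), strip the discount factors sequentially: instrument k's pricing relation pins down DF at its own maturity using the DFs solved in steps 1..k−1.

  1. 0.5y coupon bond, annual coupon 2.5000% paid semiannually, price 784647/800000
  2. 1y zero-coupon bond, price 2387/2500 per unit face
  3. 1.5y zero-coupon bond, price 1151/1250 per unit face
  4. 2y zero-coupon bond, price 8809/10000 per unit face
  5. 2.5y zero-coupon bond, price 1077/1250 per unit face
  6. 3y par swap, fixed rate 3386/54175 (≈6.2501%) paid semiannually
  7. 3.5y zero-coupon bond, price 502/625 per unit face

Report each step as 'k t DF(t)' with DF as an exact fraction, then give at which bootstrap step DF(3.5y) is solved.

1 1/2 9687/10000
2 1 2387/2500
3 3/2 1151/1250
4 2 8809/10000
5 5/2 1077/1250
6 3 8307/10000
7 7/2 502/625
DF(3.5y) is solved at step 7

step 1 [0.5y] bond c/2=1/80: DF=(784647/800000 − 1/80·(0))/(1+1/80) = 9687/10000 ≈ 0.968700
step 2 [1y] zero: DF = P = 2387/2500 ≈ 0.954800
step 3 [1.5y] zero: DF = P = 1151/1250 ≈ 0.920800
step 4 [2y] zero: DF = P = 8809/10000 ≈ 0.880900
step 5 [2.5y] zero: DF = P = 1077/1250 ≈ 0.861600
step 6 [3y] swap r/2=1693/54175: DF=(1 − 1693/54175·(0.968700+0.954800+0.920800+0.880900+0.861600))/(1+1693/54175) = 8307/10000 ≈ 0.830700
step 7 [3.5y] zero: DF = P = 502/625 ≈ 0.803200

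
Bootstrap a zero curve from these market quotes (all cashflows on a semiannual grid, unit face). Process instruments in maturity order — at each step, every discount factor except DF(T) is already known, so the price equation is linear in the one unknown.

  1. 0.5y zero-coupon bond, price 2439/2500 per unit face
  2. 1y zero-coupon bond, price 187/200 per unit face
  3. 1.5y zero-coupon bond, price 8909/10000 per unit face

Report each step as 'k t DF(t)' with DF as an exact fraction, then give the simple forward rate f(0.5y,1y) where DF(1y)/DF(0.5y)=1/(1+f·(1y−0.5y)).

1 1/2 2439/2500
2 1 187/200
3 3/2 8909/10000
f(0.5y,1y) = ((2439/2500)/(187/200) − 1)/(1/2) = 406/4675 ≈ 8.6845%

step 1 [0.5y] zero: DF = P = 2439/2500 ≈ 0.975600
step 2 [1y] zero: DF = P = 187/200 ≈ 0.935000
step 3 [1.5y] zero: DF = P = 8909/10000 ≈ 0.890900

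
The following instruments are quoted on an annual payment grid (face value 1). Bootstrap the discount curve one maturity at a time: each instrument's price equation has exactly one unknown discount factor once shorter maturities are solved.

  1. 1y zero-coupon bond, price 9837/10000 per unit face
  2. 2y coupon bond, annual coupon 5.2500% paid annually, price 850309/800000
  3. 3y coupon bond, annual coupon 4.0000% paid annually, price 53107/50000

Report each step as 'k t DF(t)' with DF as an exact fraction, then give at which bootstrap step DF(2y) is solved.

step 1 [1y] zero: DF = P = 9837/10000 ≈ 0.983700
step 2 [2y] bond c/1=21/400: DF=(850309/800000 − 21/400·(0.983700))/(1+21/400) = 1201/1250 ≈ 0.960800
step 3 [3y] bond c/1=1/25: DF=(53107/50000 − 1/25·(0.983700+0.960800))/(1+1/25) = 1893/2000 ≈ 0.946500

1 1 9837/10000
2 2 1201/1250
3 3 1893/2000
DF(2y) is solved at step 2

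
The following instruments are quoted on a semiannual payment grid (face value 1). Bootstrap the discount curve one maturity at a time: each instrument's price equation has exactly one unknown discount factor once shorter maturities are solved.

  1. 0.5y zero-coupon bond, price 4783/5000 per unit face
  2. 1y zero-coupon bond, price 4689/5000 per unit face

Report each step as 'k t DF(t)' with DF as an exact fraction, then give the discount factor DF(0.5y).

1 1/2 4783/5000
2 1 4689/5000
DF(0.5y) = 4783/5000 ≈ 0.956600

step 1 [0.5y] zero: DF = P = 4783/5000 ≈ 0.956600
step 2 [1y] zero: DF = P = 4689/5000 ≈ 0.937800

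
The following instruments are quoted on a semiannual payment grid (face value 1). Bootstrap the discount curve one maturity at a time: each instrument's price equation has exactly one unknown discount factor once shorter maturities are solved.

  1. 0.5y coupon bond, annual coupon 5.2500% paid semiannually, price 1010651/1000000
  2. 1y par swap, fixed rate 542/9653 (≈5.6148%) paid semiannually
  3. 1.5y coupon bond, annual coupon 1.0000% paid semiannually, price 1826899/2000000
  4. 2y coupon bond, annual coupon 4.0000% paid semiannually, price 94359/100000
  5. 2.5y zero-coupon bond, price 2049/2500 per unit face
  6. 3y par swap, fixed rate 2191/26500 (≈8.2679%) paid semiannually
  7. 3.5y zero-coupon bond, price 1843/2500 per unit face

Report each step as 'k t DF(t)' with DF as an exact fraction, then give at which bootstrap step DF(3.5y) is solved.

1 1/2 1231/1250
2 1 4729/5000
3 3/2 8993/10000
4 2 1087/1250
5 5/2 2049/2500
6 3 7809/10000
7 7/2 1843/2500
DF(3.5y) is solved at step 7

step 1 [0.5y] bond c/2=21/800: DF=(1010651/1000000 − 21/800·(0))/(1+21/800) = 1231/1250 ≈ 0.984800
step 2 [1y] swap r/2=271/9653: DF=(1 − 271/9653·(0.984800))/(1+271/9653) = 4729/5000 ≈ 0.945800
step 3 [1.5y] bond c/2=1/200: DF=(1826899/2000000 − 1/200·(0.984800+0.945800))/(1+1/200) = 8993/10000 ≈ 0.899300
step 4 [2y] bond c/2=1/50: DF=(94359/100000 − 1/50·(0.984800+0.945800+0.899300))/(1+1/50) = 1087/1250 ≈ 0.869600
step 5 [2.5y] zero: DF = P = 2049/2500 ≈ 0.819600
step 6 [3y] swap r/2=2191/53000: DF=(1 − 2191/53000·(0.984800+0.945800+0.899300+0.869600+0.819600))/(1+2191/53000) = 7809/10000 ≈ 0.780900
step 7 [3.5y] zero: DF = P = 1843/2500 ≈ 0.737200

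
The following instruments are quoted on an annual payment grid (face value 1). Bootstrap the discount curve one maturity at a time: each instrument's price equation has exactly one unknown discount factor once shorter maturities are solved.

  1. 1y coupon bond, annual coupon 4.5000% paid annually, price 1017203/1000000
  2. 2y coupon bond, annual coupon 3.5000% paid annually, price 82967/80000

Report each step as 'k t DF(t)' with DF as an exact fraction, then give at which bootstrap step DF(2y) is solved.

1 1 4867/5000
2 2 9691/10000
DF(2y) is solved at step 2

step 1 [1y] bond c/1=9/200: DF=(1017203/1000000 − 9/200·(0))/(1+9/200) = 4867/5000 ≈ 0.973400
step 2 [2y] bond c/1=7/200: DF=(82967/80000 − 7/200·(0.973400))/(1+7/200) = 9691/10000 ≈ 0.969100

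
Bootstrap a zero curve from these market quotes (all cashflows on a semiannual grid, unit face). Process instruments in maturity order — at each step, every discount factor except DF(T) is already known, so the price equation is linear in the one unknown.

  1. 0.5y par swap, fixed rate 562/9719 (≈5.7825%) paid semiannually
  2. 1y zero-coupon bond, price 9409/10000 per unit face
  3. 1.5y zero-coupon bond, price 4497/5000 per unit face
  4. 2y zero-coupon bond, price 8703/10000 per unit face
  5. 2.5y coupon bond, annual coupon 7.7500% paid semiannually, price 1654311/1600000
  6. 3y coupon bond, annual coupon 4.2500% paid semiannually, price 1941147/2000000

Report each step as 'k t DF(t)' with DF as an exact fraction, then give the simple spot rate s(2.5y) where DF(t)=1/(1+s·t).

step 1 [0.5y] swap r/2=281/9719: DF=(1 − 281/9719·(0))/(1+281/9719) = 9719/10000 ≈ 0.971900
step 2 [1y] zero: DF = P = 9409/10000 ≈ 0.940900
step 3 [1.5y] zero: DF = P = 4497/5000 ≈ 0.899400
step 4 [2y] zero: DF = P = 8703/10000 ≈ 0.870300
step 5 [2.5y] bond c/2=31/800: DF=(1654311/1600000 − 31/800·(0.971900+0.940900+0.899400+0.870300))/(1+31/800) = 429/500 ≈ 0.858000
step 6 [3y] bond c/2=17/800: DF=(1941147/2000000 − 17/800·(0.971900+0.940900+0.899400+0.870300+0.858000))/(1+17/800) = 8559/10000 ≈ 0.855900

1 1/2 9719/10000
2 1 9409/10000
3 3/2 4497/5000
4 2 8703/10000
5 5/2 429/500
6 3 8559/10000
s(2.5y) = (1/(429/500) − 1)/(5/2) = 142/2145 ≈ 6.6200%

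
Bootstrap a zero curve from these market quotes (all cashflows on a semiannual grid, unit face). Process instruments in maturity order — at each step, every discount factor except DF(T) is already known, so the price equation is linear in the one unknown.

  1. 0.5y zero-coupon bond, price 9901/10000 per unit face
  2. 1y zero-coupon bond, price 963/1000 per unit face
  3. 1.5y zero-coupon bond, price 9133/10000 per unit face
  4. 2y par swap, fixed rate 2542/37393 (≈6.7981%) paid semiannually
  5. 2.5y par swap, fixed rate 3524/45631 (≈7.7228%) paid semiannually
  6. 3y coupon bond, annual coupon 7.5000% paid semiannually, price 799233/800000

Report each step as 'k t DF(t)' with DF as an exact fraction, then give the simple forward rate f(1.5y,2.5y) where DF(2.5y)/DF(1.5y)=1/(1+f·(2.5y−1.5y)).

1 1/2 9901/10000
2 1 963/1000
3 3/2 9133/10000
4 2 8729/10000
5 5/2 4119/5000
6 3 399/500
f(1.5y,2.5y) = ((9133/10000)/(4119/5000) − 1)/(1) = 895/8238 ≈ 10.8643%

step 1 [0.5y] zero: DF = P = 9901/10000 ≈ 0.990100
step 2 [1y] zero: DF = P = 963/1000 ≈ 0.963000
step 3 [1.5y] zero: DF = P = 9133/10000 ≈ 0.913300
step 4 [2y] swap r/2=1271/37393: DF=(1 − 1271/37393·(0.990100+0.963000+0.913300))/(1+1271/37393) = 8729/10000 ≈ 0.872900
step 5 [2.5y] swap r/2=1762/45631: DF=(1 − 1762/45631·(0.990100+0.963000+0.913300+0.872900))/(1+1762/45631) = 4119/5000 ≈ 0.823800
step 6 [3y] bond c/2=3/80: DF=(799233/800000 − 3/80·(0.990100+0.963000+0.913300+0.872900+0.823800))/(1+3/80) = 399/500 ≈ 0.798000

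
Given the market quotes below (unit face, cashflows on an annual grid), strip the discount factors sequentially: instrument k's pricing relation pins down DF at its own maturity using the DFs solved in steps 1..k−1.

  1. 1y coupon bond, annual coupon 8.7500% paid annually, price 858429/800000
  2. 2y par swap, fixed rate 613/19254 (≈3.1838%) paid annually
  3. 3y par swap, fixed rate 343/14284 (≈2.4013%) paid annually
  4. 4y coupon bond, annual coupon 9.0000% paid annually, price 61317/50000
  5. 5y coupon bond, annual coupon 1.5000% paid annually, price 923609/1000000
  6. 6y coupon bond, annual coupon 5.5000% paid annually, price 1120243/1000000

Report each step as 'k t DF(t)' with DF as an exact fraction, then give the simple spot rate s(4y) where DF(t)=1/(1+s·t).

1 1 9867/10000
2 2 9387/10000
3 3 4657/5000
4 4 2223/2500
5 5 4273/5000
6 6 411/500
s(4y) = (1/(2223/2500) − 1)/(4) = 277/8892 ≈ 3.1152%

step 1 [1y] bond c/1=7/80: DF=(858429/800000 − 7/80·(0))/(1+7/80) = 9867/10000 ≈ 0.986700
step 2 [2y] swap r/1=613/19254: DF=(1 − 613/19254·(0.986700))/(1+613/19254) = 9387/10000 ≈ 0.938700
step 3 [3y] swap r/1=343/14284: DF=(1 − 343/14284·(0.986700+0.938700))/(1+343/14284) = 4657/5000 ≈ 0.931400
step 4 [4y] bond c/1=9/100: DF=(61317/50000 − 9/100·(0.986700+0.938700+0.931400))/(1+9/100) = 2223/2500 ≈ 0.889200
step 5 [5y] bond c/1=3/200: DF=(923609/1000000 − 3/200·(0.986700+0.938700+0.931400+0.889200))/(1+3/200) = 4273/5000 ≈ 0.854600
step 6 [6y] bond c/1=11/200: DF=(1120243/1000000 − 11/200·(0.986700+0.938700+0.931400+0.889200+0.854600))/(1+11/200) = 411/500 ≈ 0.822000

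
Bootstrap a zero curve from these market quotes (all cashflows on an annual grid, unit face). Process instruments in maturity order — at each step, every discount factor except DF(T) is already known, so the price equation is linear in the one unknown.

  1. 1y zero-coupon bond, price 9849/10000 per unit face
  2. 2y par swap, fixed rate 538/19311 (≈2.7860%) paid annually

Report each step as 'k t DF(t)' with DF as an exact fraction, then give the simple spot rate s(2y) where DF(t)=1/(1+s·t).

1 1 9849/10000
2 2 4731/5000
s(2y) = (1/(4731/5000) − 1)/(2) = 269/9462 ≈ 2.8430%

step 1 [1y] zero: DF = P = 9849/10000 ≈ 0.984900
step 2 [2y] swap r/1=538/19311: DF=(1 − 538/19311·(0.984900))/(1+538/19311) = 4731/5000 ≈ 0.946200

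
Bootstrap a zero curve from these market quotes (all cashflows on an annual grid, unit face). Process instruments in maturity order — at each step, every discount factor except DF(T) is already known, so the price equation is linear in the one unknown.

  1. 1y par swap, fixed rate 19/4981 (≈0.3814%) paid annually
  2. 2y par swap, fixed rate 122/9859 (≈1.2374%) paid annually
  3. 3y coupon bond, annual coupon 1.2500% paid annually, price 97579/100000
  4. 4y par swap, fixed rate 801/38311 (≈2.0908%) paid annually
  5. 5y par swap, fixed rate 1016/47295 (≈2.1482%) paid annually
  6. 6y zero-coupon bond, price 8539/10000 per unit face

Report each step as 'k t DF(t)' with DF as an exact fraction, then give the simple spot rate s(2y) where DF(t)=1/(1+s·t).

step 1 [1y] swap r/1=19/4981: DF=(1 − 19/4981·(0))/(1+19/4981) = 4981/5000 ≈ 0.996200
step 2 [2y] swap r/1=122/9859: DF=(1 − 122/9859·(0.996200))/(1+122/9859) = 2439/2500 ≈ 0.975600
step 3 [3y] bond c/1=1/80: DF=(97579/100000 − 1/80·(0.996200+0.975600))/(1+1/80) = 4697/5000 ≈ 0.939400
step 4 [4y] swap r/1=801/38311: DF=(1 − 801/38311·(0.996200+0.975600+0.939400))/(1+801/38311) = 9199/10000 ≈ 0.919900
step 5 [5y] swap r/1=1016/47295: DF=(1 − 1016/47295·(0.996200+0.975600+0.939400+0.919900))/(1+1016/47295) = 1123/1250 ≈ 0.898400
step 6 [6y] zero: DF = P = 8539/10000 ≈ 0.853900

1 1 4981/5000
2 2 2439/2500
3 3 4697/5000
4 4 9199/10000
5 5 1123/1250
6 6 8539/10000
s(2y) = (1/(2439/2500) − 1)/(2) = 61/4878 ≈ 1.2505%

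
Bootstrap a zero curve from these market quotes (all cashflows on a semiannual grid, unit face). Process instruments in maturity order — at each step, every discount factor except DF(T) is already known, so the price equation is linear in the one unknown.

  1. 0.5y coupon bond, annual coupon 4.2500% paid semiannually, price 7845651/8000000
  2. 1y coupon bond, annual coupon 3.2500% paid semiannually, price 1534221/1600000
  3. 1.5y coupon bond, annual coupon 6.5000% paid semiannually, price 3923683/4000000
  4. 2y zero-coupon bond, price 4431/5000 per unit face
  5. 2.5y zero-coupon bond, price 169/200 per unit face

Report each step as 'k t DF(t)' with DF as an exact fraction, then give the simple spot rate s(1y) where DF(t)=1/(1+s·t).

1 1/2 9603/10000
2 1 4641/5000
3 3/2 4453/5000
4 2 4431/5000
5 5/2 169/200
s(1y) = (1/(4641/5000) − 1)/(1) = 359/4641 ≈ 7.7354%

step 1 [0.5y] bond c/2=17/800: DF=(7845651/8000000 − 17/800·(0))/(1+17/800) = 9603/10000 ≈ 0.960300
step 2 [1y] bond c/2=13/800: DF=(1534221/1600000 − 13/800·(0.960300))/(1+13/800) = 4641/5000 ≈ 0.928200
step 3 [1.5y] bond c/2=13/400: DF=(3923683/4000000 − 13/400·(0.960300+0.928200))/(1+13/400) = 4453/5000 ≈ 0.890600
step 4 [2y] zero: DF = P = 4431/5000 ≈ 0.886200
step 5 [2.5y] zero: DF = P = 169/200 ≈ 0.845000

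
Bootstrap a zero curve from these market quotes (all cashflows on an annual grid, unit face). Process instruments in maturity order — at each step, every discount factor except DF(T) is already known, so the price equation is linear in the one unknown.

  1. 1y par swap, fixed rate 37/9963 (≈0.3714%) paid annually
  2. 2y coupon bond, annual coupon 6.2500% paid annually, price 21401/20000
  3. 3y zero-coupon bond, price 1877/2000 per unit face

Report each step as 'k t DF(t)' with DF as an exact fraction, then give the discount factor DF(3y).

1 1 9963/10000
2 2 1897/2000
3 3 1877/2000
DF(3y) = 1877/2000 ≈ 0.938500

step 1 [1y] swap r/1=37/9963: DF=(1 − 37/9963·(0))/(1+37/9963) = 9963/10000 ≈ 0.996300
step 2 [2y] bond c/1=1/16: DF=(21401/20000 − 1/16·(0.996300))/(1+1/16) = 1897/2000 ≈ 0.948500
step 3 [3y] zero: DF = P = 1877/2000 ≈ 0.938500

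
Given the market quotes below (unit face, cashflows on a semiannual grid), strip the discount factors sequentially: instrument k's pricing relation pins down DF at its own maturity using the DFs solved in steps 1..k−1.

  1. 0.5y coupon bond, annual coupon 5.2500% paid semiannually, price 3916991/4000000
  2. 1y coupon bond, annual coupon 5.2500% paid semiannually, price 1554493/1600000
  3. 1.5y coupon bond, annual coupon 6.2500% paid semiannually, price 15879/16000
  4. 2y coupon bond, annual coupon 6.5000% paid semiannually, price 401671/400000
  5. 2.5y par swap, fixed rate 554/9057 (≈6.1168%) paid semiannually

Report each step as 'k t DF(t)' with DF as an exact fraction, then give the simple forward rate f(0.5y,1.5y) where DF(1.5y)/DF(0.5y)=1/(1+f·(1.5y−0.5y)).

1 1/2 4771/5000
2 1 9223/10000
3 3/2 1811/2000
4 2 177/200
5 5/2 1723/2000
f(0.5y,1.5y) = ((4771/5000)/(1811/2000) − 1)/(1) = 487/9055 ≈ 5.3782%

step 1 [0.5y] bond c/2=21/800: DF=(3916991/4000000 − 21/800·(0))/(1+21/800) = 4771/5000 ≈ 0.954200
step 2 [1y] bond c/2=21/800: DF=(1554493/1600000 − 21/800·(0.954200))/(1+21/800) = 9223/10000 ≈ 0.922300
step 3 [1.5y] bond c/2=1/32: DF=(15879/16000 − 1/32·(0.954200+0.922300))/(1+1/32) = 1811/2000 ≈ 0.905500
step 4 [2y] bond c/2=13/400: DF=(401671/400000 − 13/400·(0.954200+0.922300+0.905500))/(1+13/400) = 177/200 ≈ 0.885000
step 5 [2.5y] swap r/2=277/9057: DF=(1 − 277/9057·(0.954200+0.922300+0.905500+0.885000))/(1+277/9057) = 1723/2000 ≈ 0.861500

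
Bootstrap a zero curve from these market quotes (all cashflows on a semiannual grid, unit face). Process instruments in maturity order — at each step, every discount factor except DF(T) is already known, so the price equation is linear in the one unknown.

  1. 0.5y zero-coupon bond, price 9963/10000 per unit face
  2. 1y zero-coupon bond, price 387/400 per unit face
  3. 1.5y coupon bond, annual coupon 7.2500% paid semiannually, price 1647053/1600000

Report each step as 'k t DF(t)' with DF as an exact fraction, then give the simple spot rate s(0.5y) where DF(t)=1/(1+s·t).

step 1 [0.5y] zero: DF = P = 9963/10000 ≈ 0.996300
step 2 [1y] zero: DF = P = 387/400 ≈ 0.967500
step 3 [1.5y] bond c/2=29/800: DF=(1647053/1600000 − 29/800·(0.996300+0.967500))/(1+29/800) = 9247/10000 ≈ 0.924700

1 1/2 9963/10000
2 1 387/400
3 3/2 9247/10000
s(0.5y) = (1/(9963/10000) − 1)/(1/2) = 74/9963 ≈ 0.7427%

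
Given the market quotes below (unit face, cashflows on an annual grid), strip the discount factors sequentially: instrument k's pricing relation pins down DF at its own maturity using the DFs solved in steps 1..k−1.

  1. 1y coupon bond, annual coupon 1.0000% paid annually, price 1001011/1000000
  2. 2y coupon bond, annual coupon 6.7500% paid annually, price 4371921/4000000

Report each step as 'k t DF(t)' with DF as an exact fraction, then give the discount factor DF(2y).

1 1 9911/10000
2 2 2403/2500
DF(2y) = 2403/2500 ≈ 0.961200

step 1 [1y] bond c/1=1/100: DF=(1001011/1000000 − 1/100·(0))/(1+1/100) = 9911/10000 ≈ 0.991100
step 2 [2y] bond c/1=27/400: DF=(4371921/4000000 − 27/400·(0.991100))/(1+27/400) = 2403/2500 ≈ 0.961200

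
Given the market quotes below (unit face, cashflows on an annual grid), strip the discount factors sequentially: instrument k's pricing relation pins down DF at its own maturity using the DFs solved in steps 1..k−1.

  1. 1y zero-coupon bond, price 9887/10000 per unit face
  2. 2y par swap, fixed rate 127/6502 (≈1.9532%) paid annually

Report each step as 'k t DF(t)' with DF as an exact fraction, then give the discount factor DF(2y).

1 1 9887/10000
2 2 9619/10000
DF(2y) = 9619/10000 ≈ 0.961900

step 1 [1y] zero: DF = P = 9887/10000 ≈ 0.988700
step 2 [2y] swap r/1=127/6502: DF=(1 − 127/6502·(0.988700))/(1+127/6502) = 9619/10000 ≈ 0.961900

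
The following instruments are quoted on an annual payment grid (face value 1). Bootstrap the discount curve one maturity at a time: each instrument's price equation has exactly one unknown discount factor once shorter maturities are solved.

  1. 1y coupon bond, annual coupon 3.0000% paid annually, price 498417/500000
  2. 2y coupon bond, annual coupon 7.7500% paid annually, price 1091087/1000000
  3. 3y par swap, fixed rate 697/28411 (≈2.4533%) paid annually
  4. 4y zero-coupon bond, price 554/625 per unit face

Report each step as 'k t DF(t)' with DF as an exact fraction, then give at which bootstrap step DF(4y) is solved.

step 1 [1y] bond c/1=3/100: DF=(498417/500000 − 3/100·(0))/(1+3/100) = 4839/5000 ≈ 0.967800
step 2 [2y] bond c/1=31/400: DF=(1091087/1000000 − 31/400·(0.967800))/(1+31/400) = 943/1000 ≈ 0.943000
step 3 [3y] swap r/1=697/28411: DF=(1 − 697/28411·(0.967800+0.943000))/(1+697/28411) = 9303/10000 ≈ 0.930300
step 4 [4y] zero: DF = P = 554/625 ≈ 0.886400

1 1 4839/5000
2 2 943/1000
3 3 9303/10000
4 4 554/625
DF(4y) is solved at step 4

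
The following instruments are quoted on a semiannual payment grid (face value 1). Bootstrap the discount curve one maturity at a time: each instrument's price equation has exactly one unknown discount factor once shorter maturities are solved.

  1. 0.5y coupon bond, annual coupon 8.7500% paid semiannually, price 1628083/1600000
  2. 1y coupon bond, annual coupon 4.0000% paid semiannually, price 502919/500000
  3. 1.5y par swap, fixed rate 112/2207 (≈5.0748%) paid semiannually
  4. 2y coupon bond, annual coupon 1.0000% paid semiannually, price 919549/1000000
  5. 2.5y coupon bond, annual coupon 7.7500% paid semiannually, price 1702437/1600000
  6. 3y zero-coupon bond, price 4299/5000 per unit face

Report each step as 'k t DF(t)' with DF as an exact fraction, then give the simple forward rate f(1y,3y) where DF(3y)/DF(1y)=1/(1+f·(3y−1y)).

step 1 [0.5y] bond c/2=7/160: DF=(1628083/1600000 − 7/160·(0))/(1+7/160) = 9749/10000 ≈ 0.974900
step 2 [1y] bond c/2=1/50: DF=(502919/500000 − 1/50·(0.974900))/(1+1/50) = 967/1000 ≈ 0.967000
step 3 [1.5y] swap r/2=56/2207: DF=(1 − 56/2207·(0.974900+0.967000))/(1+56/2207) = 1159/1250 ≈ 0.927200
step 4 [2y] bond c/2=1/200: DF=(919549/1000000 − 1/200·(0.974900+0.967000+0.927200))/(1+1/200) = 9007/10000 ≈ 0.900700
step 5 [2.5y] bond c/2=31/800: DF=(1702437/1600000 − 31/800·(0.974900+0.967000+0.927200+0.900700))/(1+31/800) = 8837/10000 ≈ 0.883700
step 6 [3y] zero: DF = P = 4299/5000 ≈ 0.859800

1 1/2 9749/10000
2 1 967/1000
3 3/2 1159/1250
4 2 9007/10000
5 5/2 8837/10000
6 3 4299/5000
f(1y,3y) = ((967/1000)/(4299/5000) − 1)/(2) = 268/4299 ≈ 6.2340%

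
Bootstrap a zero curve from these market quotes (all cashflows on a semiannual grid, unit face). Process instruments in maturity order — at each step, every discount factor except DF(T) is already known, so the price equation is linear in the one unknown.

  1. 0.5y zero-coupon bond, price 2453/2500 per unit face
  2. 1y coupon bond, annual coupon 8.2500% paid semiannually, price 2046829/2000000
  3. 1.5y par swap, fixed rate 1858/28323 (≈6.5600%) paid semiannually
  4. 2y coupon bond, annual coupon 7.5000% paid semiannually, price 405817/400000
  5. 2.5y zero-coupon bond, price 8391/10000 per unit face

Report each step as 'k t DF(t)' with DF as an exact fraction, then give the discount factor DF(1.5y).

step 1 [0.5y] zero: DF = P = 2453/2500 ≈ 0.981200
step 2 [1y] bond c/2=33/800: DF=(2046829/2000000 − 33/800·(0.981200))/(1+33/800) = 118/125 ≈ 0.944000
step 3 [1.5y] swap r/2=929/28323: DF=(1 − 929/28323·(0.981200+0.944000))/(1+929/28323) = 9071/10000 ≈ 0.907100
step 4 [2y] bond c/2=3/80: DF=(405817/400000 − 3/80·(0.981200+0.944000+0.907100))/(1+3/80) = 1751/2000 ≈ 0.875500
step 5 [2.5y] zero: DF = P = 8391/10000 ≈ 0.839100

1 1/2 2453/2500
2 1 118/125
3 3/2 9071/10000
4 2 1751/2000
5 5/2 8391/10000
DF(1.5y) = 9071/10000 ≈ 0.907100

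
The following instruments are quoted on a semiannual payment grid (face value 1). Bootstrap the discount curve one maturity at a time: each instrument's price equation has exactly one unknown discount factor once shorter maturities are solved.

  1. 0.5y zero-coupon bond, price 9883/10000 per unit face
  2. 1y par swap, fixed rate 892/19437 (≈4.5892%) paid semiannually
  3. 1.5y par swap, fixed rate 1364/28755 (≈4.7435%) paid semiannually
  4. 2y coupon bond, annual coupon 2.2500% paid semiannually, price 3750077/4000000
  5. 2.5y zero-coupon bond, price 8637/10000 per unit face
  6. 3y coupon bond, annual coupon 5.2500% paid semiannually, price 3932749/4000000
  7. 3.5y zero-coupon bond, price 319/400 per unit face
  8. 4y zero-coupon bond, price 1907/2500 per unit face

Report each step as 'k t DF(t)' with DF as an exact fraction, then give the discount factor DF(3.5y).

1 1/2 9883/10000
2 1 4777/5000
3 3/2 4659/5000
4 2 8951/10000
5 5/2 8637/10000
6 3 1679/2000
7 7/2 319/400
8 4 1907/2500
DF(3.5y) = 319/400 ≈ 0.797500

step 1 [0.5y] zero: DF = P = 9883/10000 ≈ 0.988300
step 2 [1y] swap r/2=446/19437: DF=(1 − 446/19437·(0.988300))/(1+446/19437) = 4777/5000 ≈ 0.955400
step 3 [1.5y] swap r/2=682/28755: DF=(1 − 682/28755·(0.988300+0.955400))/(1+682/28755) = 4659/5000 ≈ 0.931800
step 4 [2y] bond c/2=9/800: DF=(3750077/4000000 − 9/800·(0.988300+0.955400+0.931800))/(1+9/800) = 8951/10000 ≈ 0.895100
step 5 [2.5y] zero: DF = P = 8637/10000 ≈ 0.863700
step 6 [3y] bond c/2=21/800: DF=(3932749/4000000 − 21/800·(0.988300+0.955400+0.931800+0.895100+0.863700))/(1+21/800) = 1679/2000 ≈ 0.839500
step 7 [3.5y] zero: DF = P = 319/400 ≈ 0.797500
step 8 [4y] zero: DF = P = 1907/2500 ≈ 0.762800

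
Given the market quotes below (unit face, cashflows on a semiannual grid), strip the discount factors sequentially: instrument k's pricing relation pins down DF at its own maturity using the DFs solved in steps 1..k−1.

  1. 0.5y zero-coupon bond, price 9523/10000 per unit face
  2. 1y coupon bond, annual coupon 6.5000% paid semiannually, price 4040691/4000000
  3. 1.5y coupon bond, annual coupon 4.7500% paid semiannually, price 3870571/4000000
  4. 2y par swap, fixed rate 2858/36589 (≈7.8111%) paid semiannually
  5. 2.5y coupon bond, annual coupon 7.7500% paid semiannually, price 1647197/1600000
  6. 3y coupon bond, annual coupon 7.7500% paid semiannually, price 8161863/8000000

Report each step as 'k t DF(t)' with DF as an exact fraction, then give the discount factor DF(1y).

step 1 [0.5y] zero: DF = P = 9523/10000 ≈ 0.952300
step 2 [1y] bond c/2=13/400: DF=(4040691/4000000 − 13/400·(0.952300))/(1+13/400) = 2371/2500 ≈ 0.948400
step 3 [1.5y] bond c/2=19/800: DF=(3870571/4000000 − 19/800·(0.952300+0.948400))/(1+19/800) = 9011/10000 ≈ 0.901100
step 4 [2y] swap r/2=1429/36589: DF=(1 − 1429/36589·(0.952300+0.948400+0.901100))/(1+1429/36589) = 8571/10000 ≈ 0.857100
step 5 [2.5y] bond c/2=31/800: DF=(1647197/1600000 − 31/800·(0.952300+0.948400+0.901100+0.857100))/(1+31/800) = 4273/5000 ≈ 0.854600
step 6 [3y] bond c/2=31/800: DF=(8161863/8000000 − 31/800·(0.952300+0.948400+0.901100+0.857100+0.854600))/(1+31/800) = 4069/5000 ≈ 0.813800

1 1/2 9523/10000
2 1 2371/2500
3 3/2 9011/10000
4 2 8571/10000
5 5/2 4273/5000
6 3 4069/5000
DF(1y) = 2371/2500 ≈ 0.948400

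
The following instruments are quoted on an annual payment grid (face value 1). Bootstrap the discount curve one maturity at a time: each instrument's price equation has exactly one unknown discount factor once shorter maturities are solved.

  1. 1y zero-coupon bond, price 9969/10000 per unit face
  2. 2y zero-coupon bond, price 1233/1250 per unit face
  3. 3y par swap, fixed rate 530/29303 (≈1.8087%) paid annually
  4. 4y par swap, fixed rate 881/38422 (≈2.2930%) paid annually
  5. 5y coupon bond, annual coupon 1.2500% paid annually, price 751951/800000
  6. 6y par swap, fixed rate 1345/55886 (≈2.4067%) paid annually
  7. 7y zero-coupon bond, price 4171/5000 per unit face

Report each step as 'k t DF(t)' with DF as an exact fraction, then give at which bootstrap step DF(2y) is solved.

1 1 9969/10000
2 2 1233/1250
3 3 947/1000
4 4 9119/10000
5 5 8809/10000
6 6 1731/2000
7 7 4171/5000
DF(2y) is solved at step 2

step 1 [1y] zero: DF = P = 9969/10000 ≈ 0.996900
step 2 [2y] zero: DF = P = 1233/1250 ≈ 0.986400
step 3 [3y] swap r/1=530/29303: DF=(1 − 530/29303·(0.996900+0.986400))/(1+530/29303) = 947/1000 ≈ 0.947000
step 4 [4y] swap r/1=881/38422: DF=(1 − 881/38422·(0.996900+0.986400+0.947000))/(1+881/38422) = 9119/10000 ≈ 0.911900
step 5 [5y] bond c/1=1/80: DF=(751951/800000 − 1/80·(0.996900+0.986400+0.947000+0.911900))/(1+1/80) = 8809/10000 ≈ 0.880900
step 6 [6y] swap r/1=1345/55886: DF=(1 − 1345/55886·(0.996900+0.986400+0.947000+0.911900+0.880900))/(1+1345/55886) = 1731/2000 ≈ 0.865500
step 7 [7y] zero: DF = P = 4171/5000 ≈ 0.834200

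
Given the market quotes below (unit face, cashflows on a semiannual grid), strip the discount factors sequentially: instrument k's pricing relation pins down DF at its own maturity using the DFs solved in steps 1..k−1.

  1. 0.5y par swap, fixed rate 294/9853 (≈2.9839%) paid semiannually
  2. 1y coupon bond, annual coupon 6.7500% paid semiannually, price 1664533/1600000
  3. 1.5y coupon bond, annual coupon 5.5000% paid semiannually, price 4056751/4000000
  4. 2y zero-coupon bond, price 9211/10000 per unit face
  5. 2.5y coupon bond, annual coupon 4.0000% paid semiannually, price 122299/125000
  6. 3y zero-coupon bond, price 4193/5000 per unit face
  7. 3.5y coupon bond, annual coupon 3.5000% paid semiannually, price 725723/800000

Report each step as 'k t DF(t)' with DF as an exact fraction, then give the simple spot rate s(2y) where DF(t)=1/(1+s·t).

step 1 [0.5y] swap r/2=147/9853: DF=(1 − 147/9853·(0))/(1+147/9853) = 9853/10000 ≈ 0.985300
step 2 [1y] bond c/2=27/800: DF=(1664533/1600000 − 27/800·(0.985300))/(1+27/800) = 4871/5000 ≈ 0.974200
step 3 [1.5y] bond c/2=11/400: DF=(4056751/4000000 − 11/400·(0.985300+0.974200))/(1+11/400) = 4673/5000 ≈ 0.934600
step 4 [2y] zero: DF = P = 9211/10000 ≈ 0.921100
step 5 [2.5y] bond c/2=1/50: DF=(122299/125000 − 1/50·(0.985300+0.974200+0.934600+0.921100))/(1+1/50) = 2211/2500 ≈ 0.884400
step 6 [3y] zero: DF = P = 4193/5000 ≈ 0.838600
step 7 [3.5y] bond c/2=7/400: DF=(725723/800000 − 7/400·(0.985300+0.974200+0.934600+0.921100+0.884400+0.838600))/(1+7/400) = 7963/10000 ≈ 0.796300

1 1/2 9853/10000
2 1 4871/5000
3 3/2 4673/5000
4 2 9211/10000
5 5/2 2211/2500
6 3 4193/5000
7 7/2 7963/10000
s(2y) = (1/(9211/10000) − 1)/(2) = 789/18422 ≈ 4.2829%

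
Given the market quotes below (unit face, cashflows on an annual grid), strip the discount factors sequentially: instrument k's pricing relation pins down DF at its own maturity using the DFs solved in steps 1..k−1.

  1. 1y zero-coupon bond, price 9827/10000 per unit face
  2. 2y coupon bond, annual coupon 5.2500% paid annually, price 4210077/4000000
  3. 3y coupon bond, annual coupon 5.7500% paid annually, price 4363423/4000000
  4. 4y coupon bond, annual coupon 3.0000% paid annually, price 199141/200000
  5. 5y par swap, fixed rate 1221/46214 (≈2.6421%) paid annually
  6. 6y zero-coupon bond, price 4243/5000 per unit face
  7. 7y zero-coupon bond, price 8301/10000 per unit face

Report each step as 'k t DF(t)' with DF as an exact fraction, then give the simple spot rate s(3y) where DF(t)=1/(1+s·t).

1 1 9827/10000
2 2 951/1000
3 3 579/625
4 4 4417/5000
5 5 8779/10000
6 6 4243/5000
7 7 8301/10000
s(3y) = (1/(579/625) − 1)/(3) = 46/1737 ≈ 2.6482%

step 1 [1y] zero: DF = P = 9827/10000 ≈ 0.982700
step 2 [2y] bond c/1=21/400: DF=(4210077/4000000 − 21/400·(0.982700))/(1+21/400) = 951/1000 ≈ 0.951000
step 3 [3y] bond c/1=23/400: DF=(4363423/4000000 − 23/400·(0.982700+0.951000))/(1+23/400) = 579/625 ≈ 0.926400
step 4 [4y] bond c/1=3/100: DF=(199141/200000 − 3/100·(0.982700+0.951000+0.926400))/(1+3/100) = 4417/5000 ≈ 0.883400
step 5 [5y] swap r/1=1221/46214: DF=(1 − 1221/46214·(0.982700+0.951000+0.926400+0.883400))/(1+1221/46214) = 8779/10000 ≈ 0.877900
step 6 [6y] zero: DF = P = 4243/5000 ≈ 0.848600
step 7 [7y] zero: DF = P = 8301/10000 ≈ 0.830100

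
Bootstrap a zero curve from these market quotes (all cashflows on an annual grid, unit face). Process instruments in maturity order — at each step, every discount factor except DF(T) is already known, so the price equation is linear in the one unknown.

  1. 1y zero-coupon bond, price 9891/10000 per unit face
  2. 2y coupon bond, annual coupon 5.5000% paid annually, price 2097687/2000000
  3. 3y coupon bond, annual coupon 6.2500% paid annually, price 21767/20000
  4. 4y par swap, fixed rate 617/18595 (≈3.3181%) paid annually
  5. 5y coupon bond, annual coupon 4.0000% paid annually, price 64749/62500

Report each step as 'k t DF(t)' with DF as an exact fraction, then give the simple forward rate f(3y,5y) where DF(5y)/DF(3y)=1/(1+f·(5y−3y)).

1 1 9891/10000
2 2 4713/5000
3 3 9107/10000
4 4 4383/5000
5 5 8531/10000
f(3y,5y) = ((9107/10000)/(8531/10000) − 1)/(2) = 288/8531 ≈ 3.3759%

step 1 [1y] zero: DF = P = 9891/10000 ≈ 0.989100
step 2 [2y] bond c/1=11/200: DF=(2097687/2000000 − 11/200·(0.989100))/(1+11/200) = 4713/5000 ≈ 0.942600
step 3 [3y] bond c/1=1/16: DF=(21767/20000 − 1/16·(0.989100+0.942600))/(1+1/16) = 9107/10000 ≈ 0.910700
step 4 [4y] swap r/1=617/18595: DF=(1 − 617/18595·(0.989100+0.942600+0.910700))/(1+617/18595) = 4383/5000 ≈ 0.876600
step 5 [5y] bond c/1=1/25: DF=(64749/62500 − 1/25·(0.989100+0.942600+0.910700+0.876600))/(1+1/25) = 8531/10000 ≈ 0.853100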